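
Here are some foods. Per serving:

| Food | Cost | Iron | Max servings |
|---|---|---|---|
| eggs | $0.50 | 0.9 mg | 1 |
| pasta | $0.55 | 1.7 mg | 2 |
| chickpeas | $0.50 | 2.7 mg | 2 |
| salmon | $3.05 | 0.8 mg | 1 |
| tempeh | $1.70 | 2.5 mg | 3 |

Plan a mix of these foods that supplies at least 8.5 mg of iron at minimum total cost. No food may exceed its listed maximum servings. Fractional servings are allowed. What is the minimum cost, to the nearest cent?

$2.00

Cost per mg of iron: chickpeas $0.1852, pasta $0.3235, eggs $0.5556, tempeh $0.6800, salmon $3.8125.
Take 2 servings of chickpeas: +5.4 mg iron for $1.00 (total $1.00, still need 3.1 mg).
Take 1.824 servings of pasta: +3.1 mg iron for $1.00 (total $2.00, still need 0.0 mg).
Filling from the cheapest source first is optimal under one linear minimum: $2.00.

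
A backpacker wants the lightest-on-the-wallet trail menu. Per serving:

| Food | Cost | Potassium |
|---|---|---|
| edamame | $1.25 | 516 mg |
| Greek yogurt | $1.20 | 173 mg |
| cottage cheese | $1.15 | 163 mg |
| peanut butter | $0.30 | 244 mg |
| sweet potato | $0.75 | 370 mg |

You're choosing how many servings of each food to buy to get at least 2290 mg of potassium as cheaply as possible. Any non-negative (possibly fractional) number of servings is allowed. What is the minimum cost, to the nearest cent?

$2.82

Cost per mg of potassium: peanut butter $0.0012, sweet potato $0.0020, edamame $0.0024, Greek yogurt $0.0069, cottage cheese $0.0071.
With no serving limits, use only peanut butter: 2290 mg / 244 mg = 9.385 servings × $0.30 = $2.82.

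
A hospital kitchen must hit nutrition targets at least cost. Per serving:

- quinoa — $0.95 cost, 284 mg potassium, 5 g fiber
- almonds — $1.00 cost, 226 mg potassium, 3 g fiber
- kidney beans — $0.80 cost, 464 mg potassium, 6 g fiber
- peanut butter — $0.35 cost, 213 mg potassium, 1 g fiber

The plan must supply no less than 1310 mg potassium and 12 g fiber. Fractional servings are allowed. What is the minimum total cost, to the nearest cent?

$2.21

An LP optimum is at a vertex; with two nutrient constraints at most two foods are used. Check each candidate.
quinoa only: max(1310/284, 12/5) = 4.613 servings → $4.38.
almonds only: max(1310/226, 12/3) = 5.796 servings → $5.80.
kidney beans only: max(1310/464, 12/6) = 2.823 servings → $2.26.
peanut butter only: max(1310/213, 12/1) = 12 servings → $4.20.
quinoa + almonds: intersection lies outside the first quadrant.
quinoa + kidney beans: intersection lies outside the first quadrant.
quinoa + peanut butter with both tight: 1.595 servings and 4.023 servings → $2.92.
almonds + kidney beans: intersection lies outside the first quadrant.
almonds + peanut butter with both tight: 3.017 servings and 2.949 servings → $4.05.
kidney beans + peanut butter with both tight: 1.531 servings and 2.816 servings → $2.21.
Cheapest feasible corner: $2.21.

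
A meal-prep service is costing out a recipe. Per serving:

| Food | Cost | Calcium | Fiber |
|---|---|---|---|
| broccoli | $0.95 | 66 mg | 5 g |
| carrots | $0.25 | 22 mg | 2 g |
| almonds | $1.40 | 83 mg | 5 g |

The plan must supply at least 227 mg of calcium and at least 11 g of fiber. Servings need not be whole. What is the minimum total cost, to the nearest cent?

$2.58

Minimising a linear cost over {calcium ≥ 227, fiber ≥ 11, servings ≥ 0} — the optimum is at a vertex, using one or two foods.
broccoli only: max(227/66, 11/5) = 3.439 servings → $3.27.
carrots only: max(227/22, 11/2) = 10.32 servings → $2.58.
almonds only: max(227/83, 11/5) = 2.735 servings → $3.83.
broccoli + carrots: the both-tight solution has a negative serving — not a feasible corner.
broccoli + almonds: intersection lies outside the first quadrant.
carrots + almonds: intersection lies outside the first quadrant.
So the least-cost plan costs $2.58.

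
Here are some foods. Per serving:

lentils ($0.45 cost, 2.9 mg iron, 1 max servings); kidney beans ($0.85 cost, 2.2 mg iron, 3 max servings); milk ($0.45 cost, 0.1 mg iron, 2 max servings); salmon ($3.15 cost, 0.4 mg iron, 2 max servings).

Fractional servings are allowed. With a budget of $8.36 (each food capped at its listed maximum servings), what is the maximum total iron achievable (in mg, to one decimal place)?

Iron per dollar: lentils 6.444, kidney beans 2.588, milk 0.2222, salmon 0.127.
Take 1 serving of lentils: spends $0.45, +2.9 mg iron (running total 2.9 mg).
Take 3 servings of kidney beans: spends $2.55, +6.6 mg iron (running total 9.5 mg).
Take 2 servings of milk: spends $0.90, +0.2 mg iron (running total 9.7 mg).
Take 1.416 servings of salmon: spends $4.46, +0.6 mg iron (running total 10.3 mg).
Filling greedily by iron-per-dollar is optimal for one linear limit, giving 10.3 mg.

10.3 mg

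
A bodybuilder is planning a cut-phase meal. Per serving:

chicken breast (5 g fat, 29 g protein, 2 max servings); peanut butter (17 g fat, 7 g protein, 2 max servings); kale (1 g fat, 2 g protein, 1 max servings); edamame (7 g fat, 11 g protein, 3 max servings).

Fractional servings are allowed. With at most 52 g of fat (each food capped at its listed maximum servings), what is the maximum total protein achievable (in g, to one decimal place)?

101.2 g

Protein per g fat: chicken breast 5.8, kale 2, edamame 1.571, peanut butter 0.4118.
Take 2 servings of chicken breast: uses 10 g fat, +58.0 g protein (running total 58.0 g).
Take 1 serving of kale: uses 1 g fat, +2.0 g protein (running total 60.0 g).
Take 3 servings of edamame: uses 21 g fat, +33.0 g protein (running total 93.0 g).
Take 1.176 servings of peanut butter: uses 20 g fat, +8.2 g protein (running total 101.2 g).
Filling greedily by protein-per-g fat is optimal for one linear limit, giving 101.2 g.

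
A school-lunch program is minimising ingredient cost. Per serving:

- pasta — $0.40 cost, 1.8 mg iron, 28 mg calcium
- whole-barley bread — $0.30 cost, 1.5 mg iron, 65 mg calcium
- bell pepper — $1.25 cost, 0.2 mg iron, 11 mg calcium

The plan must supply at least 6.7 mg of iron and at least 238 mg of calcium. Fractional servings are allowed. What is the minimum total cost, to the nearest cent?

$1.34

With two linear requirements the optimum uses one or two foods; enumerate the corners.
pasta only: max(6.7/1.8, 238/28) = 8.5 servings → $3.40.
whole-barley bread only: max(6.7/1.5, 238/65) = 4.467 servings → $1.34.
bell pepper only: max(6.7/0.2, 238/11) = 33.5 servings → $41.88.
pasta + whole-barley bread with both tight: 1.047 servings and 3.211 servings → $1.38.
pasta + bell pepper with both tight: 1.838 servings and 16.96 servings → $21.93.
whole-barley bread + bell pepper with both targets exact would need a negative amount; discard.
Cheapest feasible corner: $1.34.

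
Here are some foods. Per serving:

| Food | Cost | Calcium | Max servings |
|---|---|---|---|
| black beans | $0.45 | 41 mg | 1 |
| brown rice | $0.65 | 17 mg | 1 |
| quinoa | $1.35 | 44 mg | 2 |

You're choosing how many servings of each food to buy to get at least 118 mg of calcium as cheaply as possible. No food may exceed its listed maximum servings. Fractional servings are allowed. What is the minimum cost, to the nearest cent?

$2.81

Cost per mg of calcium: black beans $0.0110, quinoa $0.0307, brown rice $0.0382.
Take 1 serving of black beans: +41.0 mg calcium for $0.45 (total $0.45, still need 77.0 mg).
Take 1.75 servings of quinoa: +77.0 mg calcium for $2.36 (total $2.81, still need 0.0 mg).
Greedy by cheapest-per-mg is optimal for a single linear constraint, so the minimum cost is $2.81.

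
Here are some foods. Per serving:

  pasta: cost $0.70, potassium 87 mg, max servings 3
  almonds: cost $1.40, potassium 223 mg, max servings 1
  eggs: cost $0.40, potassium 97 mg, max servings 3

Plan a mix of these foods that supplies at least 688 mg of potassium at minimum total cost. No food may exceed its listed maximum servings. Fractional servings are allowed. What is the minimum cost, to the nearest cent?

Cost per mg of potassium: eggs $0.0041, almonds $0.0063, pasta $0.0080.
Take 3 servings of eggs: +291.0 mg potassium for $1.20 (total $1.20, still need 397.0 mg).
Take 1 serving of almonds: +223.0 mg potassium for $1.40 (total $2.60, still need 174.0 mg).
Take 2 servings of pasta: +174.0 mg potassium for $1.40 (total $4.00, still need 0.0 mg).
Greedy by cheapest-per-mg is optimal for a single linear constraint, so the minimum cost is $4.00.

$4.00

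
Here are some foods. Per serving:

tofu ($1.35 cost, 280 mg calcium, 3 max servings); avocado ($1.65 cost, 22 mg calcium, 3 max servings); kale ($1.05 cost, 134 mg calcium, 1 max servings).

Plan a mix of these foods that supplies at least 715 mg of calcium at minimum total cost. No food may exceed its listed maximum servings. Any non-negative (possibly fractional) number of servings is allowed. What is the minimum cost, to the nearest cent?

Cost per mg of calcium: tofu $0.0048, kale $0.0078, avocado $0.0750.
Take 2.554 servings of tofu: +715.0 mg calcium for $3.45 (total $3.45, still need 0.0 mg).
Filling from the cheapest source first is optimal under one linear minimum: $3.45.

$3.45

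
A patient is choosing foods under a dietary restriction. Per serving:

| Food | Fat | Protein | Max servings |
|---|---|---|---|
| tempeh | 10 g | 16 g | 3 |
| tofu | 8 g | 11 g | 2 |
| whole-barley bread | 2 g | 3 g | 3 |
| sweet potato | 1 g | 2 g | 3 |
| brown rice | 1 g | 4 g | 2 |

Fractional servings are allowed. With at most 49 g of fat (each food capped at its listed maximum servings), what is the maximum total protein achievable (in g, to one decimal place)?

82.0 g

Protein per g fat: brown rice 4, sweet potato 2, tempeh 1.6, whole-barley bread 1.5, tofu 1.375.
Take 2 servings of brown rice: uses 2 g fat, +8.0 g protein (running total 8.0 g).
Take 3 servings of sweet potato: uses 3 g fat, +6.0 g protein (running total 14.0 g).
Take 3 servings of tempeh: uses 30 g fat, +48.0 g protein (running total 62.0 g).
Take 3 servings of whole-barley bread: uses 6 g fat, +9.0 g protein (running total 71.0 g).
Take 1 serving of tofu: uses 8 g fat, +11.0 g protein (running total 82.0 g).
Filling greedily by protein-per-g fat is optimal for one linear limit, giving 82.0 g.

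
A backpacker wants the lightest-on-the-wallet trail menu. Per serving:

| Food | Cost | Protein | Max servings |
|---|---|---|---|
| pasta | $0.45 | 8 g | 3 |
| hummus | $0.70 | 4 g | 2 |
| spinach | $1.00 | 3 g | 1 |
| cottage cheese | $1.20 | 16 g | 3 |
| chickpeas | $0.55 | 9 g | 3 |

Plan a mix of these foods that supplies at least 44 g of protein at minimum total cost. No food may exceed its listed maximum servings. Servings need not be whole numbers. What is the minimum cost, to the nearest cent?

$2.57

Cost per g of protein: pasta $0.0563, chickpeas $0.0611, cottage cheese $0.0750, hummus $0.1750, spinach $0.3333.
Take 3 servings of pasta: +24.0 g protein for $1.35 (total $1.35, still need 20.0 g).
Take 2.222 servings of chickpeas: +20.0 g protein for $1.22 (total $2.57, still need 0.0 g).
Filling from the cheapest source first is optimal under one linear minimum: $2.57.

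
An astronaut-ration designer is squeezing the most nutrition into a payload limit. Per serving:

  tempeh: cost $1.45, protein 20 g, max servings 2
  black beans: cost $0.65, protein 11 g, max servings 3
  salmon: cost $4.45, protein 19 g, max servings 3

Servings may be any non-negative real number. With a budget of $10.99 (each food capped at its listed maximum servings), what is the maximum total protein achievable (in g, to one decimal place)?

99.2 g

Protein per dollar: black beans 16.92, tempeh 13.79, salmon 4.27.
Take 3 servings of black beans: spends $1.95, +33.0 g protein (running total 33.0 g).
Take 2 servings of tempeh: spends $2.90, +40.0 g protein (running total 73.0 g).
Take 1.38 servings of salmon: spends $6.14, +26.2 g protein (running total 99.2 g).
Filling greedily by protein-per-dollar is optimal for one linear limit, giving 99.2 g.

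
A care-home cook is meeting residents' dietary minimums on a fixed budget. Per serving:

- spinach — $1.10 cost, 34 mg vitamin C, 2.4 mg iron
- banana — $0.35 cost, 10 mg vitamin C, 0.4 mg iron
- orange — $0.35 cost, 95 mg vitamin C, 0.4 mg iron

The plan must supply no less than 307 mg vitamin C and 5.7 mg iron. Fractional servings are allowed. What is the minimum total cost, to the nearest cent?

$3.03

Two binding constraints pin down two serving amounts, so the optimal mix uses at most two foods. The candidates are each food alone (scaled to the tighter of vitamin C/iron) and each pair with both constraints tight.
spinach only: max(307/34, 5.7/2.4) = 9.029 servings → $9.93.
banana only: max(307/10, 5.7/0.4) = 30.7 servings → $10.74.
orange only: max(307/95, 5.7/0.4) = 14.25 servings → $4.99.
spinach + banana: the both-tight solution has a negative serving — not a feasible corner.
spinach + orange with both tight: 1.953 servings and 2.533 servings → $3.03.
banana + orange with both tight: 12.31 servings and 1.935 servings → $4.99.
So the least-cost plan costs $3.03.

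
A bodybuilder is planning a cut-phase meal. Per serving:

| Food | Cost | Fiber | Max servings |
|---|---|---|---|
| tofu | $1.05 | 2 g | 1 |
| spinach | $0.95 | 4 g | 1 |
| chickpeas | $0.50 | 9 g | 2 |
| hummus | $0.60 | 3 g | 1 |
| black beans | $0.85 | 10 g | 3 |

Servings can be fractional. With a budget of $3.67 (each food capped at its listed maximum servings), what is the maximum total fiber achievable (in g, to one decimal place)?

Fiber per dollar: chickpeas 18, black beans 11.76, hummus 5, spinach 4.211, tofu 1.905.
Take 2 servings of chickpeas: spends $1.00, +18.0 g fiber (running total 18.0 g).
Take 3 servings of black beans: spends $2.55, +30.0 g fiber (running total 48.0 g).
Take 0.2 servings of hummus: spends $0.12, +0.6 g fiber (running total 48.6 g).
Greedy by best ratio exhausts the cost allowance optimally: 48.6 g.

48.6 g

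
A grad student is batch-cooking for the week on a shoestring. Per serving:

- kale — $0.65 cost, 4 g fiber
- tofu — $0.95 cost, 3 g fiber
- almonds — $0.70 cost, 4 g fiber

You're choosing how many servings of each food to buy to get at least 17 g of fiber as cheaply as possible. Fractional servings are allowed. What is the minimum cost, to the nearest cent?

$2.76

Cost per g of fiber: kale $0.1625, almonds $0.1750, tofu $0.3167.
With no serving limits, use only kale: 17 g / 4 g = 4.25 servings × $0.65 = $2.76.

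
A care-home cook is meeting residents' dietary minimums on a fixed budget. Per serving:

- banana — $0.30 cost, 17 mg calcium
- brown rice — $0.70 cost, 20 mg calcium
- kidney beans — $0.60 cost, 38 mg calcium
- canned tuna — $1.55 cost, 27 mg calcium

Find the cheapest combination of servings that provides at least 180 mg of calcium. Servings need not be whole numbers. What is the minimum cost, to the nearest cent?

$2.84

Cost per mg of calcium: kidney beans $0.0158, banana $0.0176, brown rice $0.0350, canned tuna $0.0574.
With no serving limits, use only kidney beans: 180 mg / 38 mg = 4.737 servings × $0.60 = $2.84.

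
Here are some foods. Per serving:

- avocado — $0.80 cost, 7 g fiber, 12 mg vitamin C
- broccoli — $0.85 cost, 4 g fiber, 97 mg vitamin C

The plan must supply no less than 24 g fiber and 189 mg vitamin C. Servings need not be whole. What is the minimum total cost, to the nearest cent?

$3.39

An LP optimum is at a vertex; with two nutrient constraints at most two foods are used. Check each candidate.
avocado only: max(24/7, 189/12) = 15.75 servings → $12.60.
broccoli only: max(24/4, 189/97) = 6 servings → $5.10.
avocado + broccoli with both tight: 2.491 servings and 1.64 servings → $3.39.
The minimum over all feasible corners is $3.39.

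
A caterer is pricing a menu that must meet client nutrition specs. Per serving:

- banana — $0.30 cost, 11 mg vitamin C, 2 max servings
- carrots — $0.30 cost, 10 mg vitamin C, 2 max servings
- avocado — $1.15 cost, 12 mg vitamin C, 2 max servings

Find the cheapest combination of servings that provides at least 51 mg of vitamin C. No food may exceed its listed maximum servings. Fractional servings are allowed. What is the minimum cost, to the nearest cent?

Cost per mg of vitamin C: banana $0.0273, carrots $0.0300, avocado $0.0958.
Take 2 servings of banana: +22.0 mg vitamin C for $0.60 (total $0.60, still need 29.0 mg).
Take 2 servings of carrots: +20.0 mg vitamin C for $0.60 (total $1.20, still need 9.0 mg).
Take 0.75 servings of avocado: +9.0 mg vitamin C for $0.86 (total $2.06, still need 0.0 mg).
Filling from the cheapest source first is optimal under one linear minimum: $2.06.

$2.06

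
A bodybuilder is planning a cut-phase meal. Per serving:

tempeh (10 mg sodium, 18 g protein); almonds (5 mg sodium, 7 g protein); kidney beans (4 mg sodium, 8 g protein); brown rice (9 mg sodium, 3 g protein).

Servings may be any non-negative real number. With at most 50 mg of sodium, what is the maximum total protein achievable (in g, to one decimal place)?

100.0 g

Protein per mg sodium: kidney beans 2, tempeh 1.8, almonds 1.4, brown rice 0.3333.
With no serving limits, spend the whole sodium allowance on kidney beans: 50 mg / 4 mg × 8 g = 100.0 g.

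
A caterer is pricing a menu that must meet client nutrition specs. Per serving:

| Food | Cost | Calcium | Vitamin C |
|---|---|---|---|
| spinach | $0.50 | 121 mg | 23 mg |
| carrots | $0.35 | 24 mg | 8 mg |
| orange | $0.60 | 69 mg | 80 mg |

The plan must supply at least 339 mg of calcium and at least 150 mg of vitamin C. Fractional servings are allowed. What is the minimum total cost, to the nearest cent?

$1.80

spinach only: max(339/121, 150/23) = 6.522 servings → $3.26.
carrots only: max(339/24, 150/8) = 18.75 servings → $6.56.
orange only: max(339/69, 150/80) = 4.913 servings → $2.95.
spinach + carrots with both targets exact would need a negative amount; discard.
spinach + orange with both tight: 2.072 servings and 1.279 servings → $1.80.
carrots + orange with both tight: 12.26 servings and 0.6491 servings → $4.68.
Cheapest feasible corner: $1.80.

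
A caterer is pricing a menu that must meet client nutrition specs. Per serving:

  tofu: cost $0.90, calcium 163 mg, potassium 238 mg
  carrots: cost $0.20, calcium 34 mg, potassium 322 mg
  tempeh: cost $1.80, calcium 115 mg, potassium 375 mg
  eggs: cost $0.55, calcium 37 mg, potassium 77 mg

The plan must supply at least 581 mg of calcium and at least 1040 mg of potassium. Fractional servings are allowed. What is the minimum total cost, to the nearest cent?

Check every corner: each single food scaled to meet both minima, and each pair solved so both constraints bind.
tofu only: max(581/163, 1040/238) = 4.37 servings → $3.93.
carrots only: max(581/34, 1040/322) = 17.09 servings → $3.42.
tempeh only: max(581/115, 1040/375) = 5.052 servings → $9.09.
eggs only: max(581/37, 1040/77) = 15.7 servings → $8.64.
tofu + carrots with both tight: 3.418 servings and 0.7037 servings → $3.22.
tofu + tempeh with both tight: 2.911 servings and 0.9256 servings → $4.29.
tofu + eggs with both tight: 1.671 servings and 8.342 servings → $6.09.
carrots + tempeh: the both-tight solution has a negative serving — not a feasible corner.
carrots + eggs: intersection lies outside the first quadrant.
tempeh + eggs: intersection lies outside the first quadrant.
Cheapest feasible corner: $3.22.

$3.22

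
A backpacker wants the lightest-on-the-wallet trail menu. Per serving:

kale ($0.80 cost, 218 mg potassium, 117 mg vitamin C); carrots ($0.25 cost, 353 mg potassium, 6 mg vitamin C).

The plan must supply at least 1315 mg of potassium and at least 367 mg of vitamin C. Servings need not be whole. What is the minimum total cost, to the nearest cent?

At the optimum either one food covers both requirements or two foods hit both targets exactly; no other combination can be cheaper.
kale only: max(1315/218, 367/117) = 6.032 servings → $4.83.
carrots only: max(1315/353, 367/6) = 61.17 servings → $15.29.
kale + carrots with both tight: 3.042 servings and 1.847 servings → $2.90.
So the least-cost plan costs $2.90.

$2.90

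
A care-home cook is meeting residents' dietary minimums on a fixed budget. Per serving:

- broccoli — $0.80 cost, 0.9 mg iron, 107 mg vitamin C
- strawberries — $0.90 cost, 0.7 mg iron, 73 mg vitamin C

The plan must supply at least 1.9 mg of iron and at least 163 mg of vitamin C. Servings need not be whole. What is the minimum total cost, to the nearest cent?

Compare the cost at each extreme point of the feasible region.
broccoli only: max(1.9/0.9, 163/107) = 2.111 servings → $1.69.
strawberries only: max(1.9/0.7, 163/73) = 2.714 servings → $2.44.
broccoli + strawberries with both targets exact would need a negative amount; discard.
The minimum over all feasible corners is $1.69.

$1.69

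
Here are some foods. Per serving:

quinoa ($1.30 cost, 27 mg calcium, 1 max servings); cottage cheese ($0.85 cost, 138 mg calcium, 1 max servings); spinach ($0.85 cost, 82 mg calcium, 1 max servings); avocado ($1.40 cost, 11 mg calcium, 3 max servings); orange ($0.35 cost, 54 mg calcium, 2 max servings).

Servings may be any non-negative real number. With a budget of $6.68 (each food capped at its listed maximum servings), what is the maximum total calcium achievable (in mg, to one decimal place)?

378.4 mg

Calcium per dollar: cottage cheese 162.4, orange 154.3, spinach 96.47, quinoa 20.77, avocado 7.857.
Take 1 serving of cottage cheese: spends $0.85, +138.0 mg calcium (running total 138.0 mg).
Take 2 servings of orange: spends $0.70, +108.0 mg calcium (running total 246.0 mg).
Take 1 serving of spinach: spends $0.85, +82.0 mg calcium (running total 328.0 mg).
Take 1 serving of quinoa: spends $1.30, +27.0 mg calcium (running total 355.0 mg).
Take 2.129 servings of avocado: spends $2.98, +23.4 mg calcium (running total 378.4 mg).
Greedy by best ratio exhausts the cost allowance optimally: 378.4 mg.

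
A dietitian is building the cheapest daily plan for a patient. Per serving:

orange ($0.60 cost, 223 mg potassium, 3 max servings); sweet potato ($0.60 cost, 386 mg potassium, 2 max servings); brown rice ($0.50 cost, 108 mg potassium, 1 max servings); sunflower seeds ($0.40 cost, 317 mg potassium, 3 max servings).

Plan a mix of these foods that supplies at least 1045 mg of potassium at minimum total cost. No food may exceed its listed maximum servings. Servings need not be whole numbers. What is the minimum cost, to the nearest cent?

$1.35

Cost per mg of potassium: sunflower seeds $0.0013, sweet potato $0.0016, orange $0.0027, brown rice $0.0046.
Take 3 servings of sunflower seeds: +951.0 mg potassium for $1.20 (total $1.20, still need 94.0 mg).
Take 0.2435 servings of sweet potato: +94.0 mg potassium for $0.15 (total $1.35, still need 0.0 mg).
Filling from the cheapest source first is optimal under one linear minimum: $1.35.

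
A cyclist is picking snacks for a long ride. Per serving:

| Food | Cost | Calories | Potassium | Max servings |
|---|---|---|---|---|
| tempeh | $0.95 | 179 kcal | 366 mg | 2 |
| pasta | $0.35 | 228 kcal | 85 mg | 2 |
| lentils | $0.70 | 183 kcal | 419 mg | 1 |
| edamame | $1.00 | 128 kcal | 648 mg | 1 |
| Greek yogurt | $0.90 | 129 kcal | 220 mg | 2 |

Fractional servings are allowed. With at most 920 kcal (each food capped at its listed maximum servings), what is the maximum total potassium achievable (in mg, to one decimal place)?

Potassium per kcal: edamame 5.062, lentils 2.29, tempeh 2.045, Greek yogurt 1.705, pasta 0.3728.
Take 1 serving of edamame: uses 128 kcal, +648.0 mg potassium (running total 648.0 mg).
Take 1 serving of lentils: uses 183 kcal, +419.0 mg potassium (running total 1067.0 mg).
Take 2 servings of tempeh: uses 358 kcal, +732.0 mg potassium (running total 1799.0 mg).
Take 1.946 servings of Greek yogurt: uses 251 kcal, +428.1 mg potassium (running total 2227.1 mg).
Filling greedily by potassium-per-kcal is optimal for one linear limit, giving 2227.1 mg.

2227.1 mg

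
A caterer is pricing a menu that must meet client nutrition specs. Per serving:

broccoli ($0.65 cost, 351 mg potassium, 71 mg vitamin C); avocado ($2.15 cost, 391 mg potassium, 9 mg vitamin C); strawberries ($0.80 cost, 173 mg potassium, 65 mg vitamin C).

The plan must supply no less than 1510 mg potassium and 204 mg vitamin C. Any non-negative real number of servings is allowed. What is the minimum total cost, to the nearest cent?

Compare the cost at each extreme point of the feasible region.
broccoli only: max(1510/351, 204/71) = 4.302 servings → $2.80.
avocado only: max(1510/391, 204/9) = 22.67 servings → $48.73.
strawberries only: max(1510/173, 204/65) = 8.728 servings → $6.98.
broccoli + avocado with both tight: 2.69 servings and 1.447 servings → $4.86.
broccoli + strawberries: the both-tight solution has a negative serving — not a feasible corner.
avocado + strawberries with both tight: 2.635 servings and 2.774 servings → $7.88.
The minimum over all feasible corners is $2.80.

$2.80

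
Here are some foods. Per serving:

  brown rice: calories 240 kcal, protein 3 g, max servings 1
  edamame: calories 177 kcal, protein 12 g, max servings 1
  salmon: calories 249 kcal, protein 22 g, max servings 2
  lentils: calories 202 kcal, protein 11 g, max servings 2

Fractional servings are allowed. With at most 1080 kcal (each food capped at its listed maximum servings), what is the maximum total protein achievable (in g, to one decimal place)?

Protein per kcal: salmon 0.08835, edamame 0.0678, lentils 0.05446, brown rice 0.0125.
Take 2 servings of salmon: uses 498 kcal, +44.0 g protein (running total 44.0 g).
Take 1 serving of edamame: uses 177 kcal, +12.0 g protein (running total 56.0 g).
Take 2 servings of lentils: uses 404 kcal, +22.0 g protein (running total 78.0 g).
Take 0.004167 servings of brown rice: uses 1 kcal, +0.0 g protein (running total 78.0 g).
Greedy by best ratio exhausts the calories allowance optimally: 78.0 g.

78.0 g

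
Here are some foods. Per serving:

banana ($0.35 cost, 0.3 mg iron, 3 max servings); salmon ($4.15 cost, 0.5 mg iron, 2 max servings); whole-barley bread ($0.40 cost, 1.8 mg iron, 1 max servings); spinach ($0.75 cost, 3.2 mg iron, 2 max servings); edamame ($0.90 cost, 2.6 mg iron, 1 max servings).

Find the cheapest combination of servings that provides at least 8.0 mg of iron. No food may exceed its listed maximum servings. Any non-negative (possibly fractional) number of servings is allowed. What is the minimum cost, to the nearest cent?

$1.85

Cost per mg of iron: whole-barley bread $0.2222, spinach $0.2344, edamame $0.3462, banana $1.1667, salmon $8.3000.
Take 1 serving of whole-barley bread: +1.8 mg iron for $0.40 (total $0.40, still need 6.2 mg).
Take 1.938 servings of spinach: +6.2 mg iron for $1.45 (total $1.85, still need 0.0 mg).
Greedy by cheapest-per-mg is optimal for a single linear constraint, so the minimum cost is $1.85.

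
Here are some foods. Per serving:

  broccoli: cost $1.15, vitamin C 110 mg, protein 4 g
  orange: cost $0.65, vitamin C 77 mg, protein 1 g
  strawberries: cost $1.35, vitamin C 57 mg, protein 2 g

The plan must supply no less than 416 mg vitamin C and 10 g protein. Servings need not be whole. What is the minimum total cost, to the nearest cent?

$3.91

For a min-cost LP with two ≥-constraints, a basic feasible solution has at most two positive variables.
broccoli only: max(416/110, 10/4) = 3.782 servings → $4.35.
orange only: max(416/77, 10/1) = 10 servings → $6.50.
strawberries only: max(416/57, 10/2) = 7.298 servings → $9.85.
broccoli + orange with both tight: 1.788 servings and 2.848 servings → $3.91.
broccoli + strawberries: intersection lies outside the first quadrant.
orange + strawberries with both tight: 2.701 servings and 3.649 servings → $6.68.
The minimum over all feasible corners is $3.91.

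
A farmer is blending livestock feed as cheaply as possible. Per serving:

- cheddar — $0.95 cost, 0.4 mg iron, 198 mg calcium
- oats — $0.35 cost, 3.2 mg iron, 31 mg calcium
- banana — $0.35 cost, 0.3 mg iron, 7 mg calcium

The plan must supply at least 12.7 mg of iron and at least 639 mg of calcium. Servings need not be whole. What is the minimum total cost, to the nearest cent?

An LP optimum is at a vertex; with two nutrient constraints at most two foods are used. Check each candidate.
cheddar only: max(12.7/0.4, 639/198) = 31.75 servings → $30.16.
oats only: max(12.7/3.2, 639/31) = 20.61 servings → $7.21.
banana only: max(12.7/0.3, 639/7) = 91.29 servings → $31.95.
cheddar + oats with both tight: 2.658 servings and 3.637 servings → $3.80.
cheddar + banana with both tight: 1.816 servings and 39.91 servings → $15.69.
oats + banana: the both-tight solution has a negative serving — not a feasible corner.
Cheapest feasible corner: $3.80.

$3.80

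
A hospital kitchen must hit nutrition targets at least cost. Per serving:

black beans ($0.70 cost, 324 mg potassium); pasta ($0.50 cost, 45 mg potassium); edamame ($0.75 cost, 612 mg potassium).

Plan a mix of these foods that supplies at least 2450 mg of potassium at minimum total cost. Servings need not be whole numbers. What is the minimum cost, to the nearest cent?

$3.00

Cost per mg of potassium: edamame $0.0012, black beans $0.0022, pasta $0.0111.
With no serving limits, use only edamame: 2450 mg / 612 mg = 4.003 servings × $0.75 = $3.00.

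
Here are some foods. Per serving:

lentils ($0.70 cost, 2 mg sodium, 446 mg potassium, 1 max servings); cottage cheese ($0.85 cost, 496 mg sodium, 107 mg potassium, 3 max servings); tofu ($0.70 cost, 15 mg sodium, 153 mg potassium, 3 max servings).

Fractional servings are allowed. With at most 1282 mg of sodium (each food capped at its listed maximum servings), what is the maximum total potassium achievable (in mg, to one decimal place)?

1171.4 mg

Potassium per mg sodium: lentils 223, tofu 10.2, cottage cheese 0.2157.
Take 1 serving of lentils: uses 2 mg sodium, +446.0 mg potassium (running total 446.0 mg).
Take 3 servings of tofu: uses 45 mg sodium, +459.0 mg potassium (running total 905.0 mg).
Take 2.49 servings of cottage cheese: uses 1235 mg sodium, +266.4 mg potassium (running total 1171.4 mg).
Filling greedily by potassium-per-mg sodium is optimal for one linear limit, giving 1171.4 mg.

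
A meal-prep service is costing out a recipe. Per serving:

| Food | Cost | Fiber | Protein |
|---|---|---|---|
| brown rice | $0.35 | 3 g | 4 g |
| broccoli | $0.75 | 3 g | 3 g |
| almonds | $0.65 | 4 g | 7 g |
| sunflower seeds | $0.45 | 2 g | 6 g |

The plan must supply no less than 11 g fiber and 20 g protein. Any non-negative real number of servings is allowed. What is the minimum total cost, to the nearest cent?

$1.63

For a min-cost LP with two ≥-constraints, a basic feasible solution has at most two positive variables.
brown rice only: max(11/3, 20/4) = 5 servings → $1.75.
broccoli only: max(11/3, 20/3) = 6.667 servings → $5.00.
almonds only: max(11/4, 20/7) = 2.857 servings → $1.86.
sunflower seeds only: max(11/2, 20/6) = 5.5 servings → $2.48.
brown rice + broccoli: the both-tight solution has a negative serving — not a feasible corner.
brown rice + almonds: the both-tight solution has a negative serving — not a feasible corner.
brown rice + sunflower seeds with both tight: 2.6 servings and 1.6 servings → $1.63.
broccoli + almonds with both targets exact would need a negative amount; discard.
broccoli + sunflower seeds with both tight: 2.167 servings and 2.25 servings → $2.64.
almonds + sunflower seeds with both tight: 2.6 servings and 0.3 servings → $1.82.
Cheapest feasible corner: $1.63.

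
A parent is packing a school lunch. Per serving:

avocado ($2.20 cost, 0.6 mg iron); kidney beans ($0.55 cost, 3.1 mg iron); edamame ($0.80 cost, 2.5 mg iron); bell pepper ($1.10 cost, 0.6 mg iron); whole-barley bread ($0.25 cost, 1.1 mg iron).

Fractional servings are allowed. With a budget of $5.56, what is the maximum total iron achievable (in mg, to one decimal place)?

31.3 mg

Iron per dollar: kidney beans 5.636, whole-barley bread 4.4, edamame 3.125, bell pepper 0.5455, avocado 0.2727.
With no serving limits, spend the whole cost allowance on kidney beans: $5.56 / $0.55 × 3.1 mg = 31.3 mg.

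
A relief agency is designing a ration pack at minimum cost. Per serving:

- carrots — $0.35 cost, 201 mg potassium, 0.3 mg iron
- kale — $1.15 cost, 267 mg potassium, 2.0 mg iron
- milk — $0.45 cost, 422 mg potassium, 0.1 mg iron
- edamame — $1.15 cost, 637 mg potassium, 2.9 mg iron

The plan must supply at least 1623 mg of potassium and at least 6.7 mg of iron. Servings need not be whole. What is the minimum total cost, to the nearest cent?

$2.81

carrots only: max(1623/201, 6.7/0.3) = 22.33 servings → $7.82.
kale only: max(1623/267, 6.7/2.0) = 6.079 servings → $6.99.
milk only: max(1623/422, 6.7/0.1) = 67 servings → $30.15.
edamame only: max(1623/637, 6.7/2.9) = 2.548 servings → $2.93.
carrots + kale with both tight: 4.527 servings and 2.671 servings → $4.66.
carrots + milk: intersection lies outside the first quadrant.
carrots + edamame with both tight: 1.12 servings and 2.194 servings → $2.92.
kale + milk with both tight: 3.261 servings and 1.783 servings → $4.55.
kale + edamame with both targets exact would need a negative amount; discard.
milk + edamame with both tight: 0.3782 servings and 2.297 servings → $2.81.
Cheapest feasible corner: $2.81.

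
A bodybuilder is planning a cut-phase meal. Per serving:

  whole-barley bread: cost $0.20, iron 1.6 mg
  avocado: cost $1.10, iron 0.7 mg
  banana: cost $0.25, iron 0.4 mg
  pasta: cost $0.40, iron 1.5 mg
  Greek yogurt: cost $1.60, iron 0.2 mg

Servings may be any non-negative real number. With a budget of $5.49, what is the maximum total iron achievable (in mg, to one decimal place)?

Iron per dollar: whole-barley bread 8, pasta 3.75, banana 1.6, avocado 0.6364, Greek yogurt 0.125.
With no serving limits, spend the whole cost allowance on whole-barley bread: $5.49 / $0.20 × 1.6 mg = 43.9 mg.

43.9 mg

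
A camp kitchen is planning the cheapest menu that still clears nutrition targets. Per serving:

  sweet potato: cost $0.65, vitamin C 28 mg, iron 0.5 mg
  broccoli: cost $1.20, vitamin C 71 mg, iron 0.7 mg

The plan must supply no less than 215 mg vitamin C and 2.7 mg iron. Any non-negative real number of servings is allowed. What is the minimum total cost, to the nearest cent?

For a min-cost LP with two ≥-constraints, a basic feasible solution has at most two positive variables.
sweet potato only: max(215/28, 2.7/0.5) = 7.679 servings → $4.99.
broccoli only: max(215/71, 2.7/0.7) = 3.857 servings → $4.63.
sweet potato + broccoli with both tight: 2.591 servings and 2.006 servings → $4.09.
Cheapest feasible corner: $4.09.

$4.09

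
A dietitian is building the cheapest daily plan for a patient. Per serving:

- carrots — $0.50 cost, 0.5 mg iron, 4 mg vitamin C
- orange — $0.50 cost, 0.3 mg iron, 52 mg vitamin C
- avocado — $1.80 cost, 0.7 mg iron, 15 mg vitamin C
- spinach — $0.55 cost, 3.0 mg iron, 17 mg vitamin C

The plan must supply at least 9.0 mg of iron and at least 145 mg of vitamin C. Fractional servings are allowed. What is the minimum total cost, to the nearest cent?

$2.48

Compare the cost at each extreme point of the feasible region.
carrots only: max(9.0/0.5, 145/4) = 36.25 servings → $18.12.
orange only: max(9.0/0.3, 145/52) = 30 servings → $15.00.
avocado only: max(9.0/0.7, 145/15) = 12.86 servings → $23.14.
spinach only: max(9.0/3.0, 145/17) = 8.529 servings → $4.69.
carrots + orange with both tight: 17.12 servings and 1.472 servings → $9.29.
carrots + avocado with both tight: 7.128 servings and 7.766 servings → $17.54.
carrots + spinach with both targets exact would need a negative amount; discard.
orange + avocado: intersection lies outside the first quadrant.
orange + spinach with both tight: 1.869 servings and 2.813 servings → $2.48.
avocado + spinach with both tight: 8.52 servings and 1.012 servings → $15.89.
Cheapest feasible corner: $2.48.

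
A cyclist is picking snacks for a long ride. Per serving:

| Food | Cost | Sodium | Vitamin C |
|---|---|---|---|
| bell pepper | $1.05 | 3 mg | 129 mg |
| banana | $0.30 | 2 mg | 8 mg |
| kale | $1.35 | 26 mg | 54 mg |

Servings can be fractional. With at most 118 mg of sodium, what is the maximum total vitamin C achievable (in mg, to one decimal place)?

5074.0 mg

Vitamin C per mg sodium: bell pepper 43, banana 4, kale 2.077.
With no serving limits, spend the whole sodium allowance on bell pepper: 118 mg / 3 mg × 129 mg = 5074.0 mg.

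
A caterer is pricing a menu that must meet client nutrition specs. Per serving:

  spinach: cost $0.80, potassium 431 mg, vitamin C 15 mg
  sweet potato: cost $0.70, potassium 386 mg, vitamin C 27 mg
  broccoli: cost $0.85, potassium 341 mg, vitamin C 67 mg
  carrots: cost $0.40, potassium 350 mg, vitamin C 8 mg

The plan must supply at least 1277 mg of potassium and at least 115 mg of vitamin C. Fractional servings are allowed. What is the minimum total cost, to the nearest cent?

$2.13

This is a tiny linear program; its minimum lies at a vertex of the feasible set. List the vertices and price them.
spinach only: max(1277/431, 115/15) = 7.667 servings → $6.13.
sweet potato only: max(1277/386, 115/27) = 4.259 servings → $2.98.
broccoli only: max(1277/341, 115/67) = 3.745 servings → $3.18.
carrots only: max(1277/350, 115/8) = 14.38 servings → $5.75.
spinach + sweet potato: the both-tight solution has a negative serving — not a feasible corner.
spinach + broccoli with both tight: 1.95 servings and 1.28 servings → $2.65.
spinach + carrots with both targets exact would need a negative amount; discard.
sweet potato + broccoli with both tight: 2.783 servings and 0.5951 servings → $2.45.
sweet potato + carrots: the both-tight solution has a negative serving — not a feasible corner.
broccoli + carrots with both tight: 1.449 servings and 2.236 servings → $2.13.
So the least-cost plan costs $2.13.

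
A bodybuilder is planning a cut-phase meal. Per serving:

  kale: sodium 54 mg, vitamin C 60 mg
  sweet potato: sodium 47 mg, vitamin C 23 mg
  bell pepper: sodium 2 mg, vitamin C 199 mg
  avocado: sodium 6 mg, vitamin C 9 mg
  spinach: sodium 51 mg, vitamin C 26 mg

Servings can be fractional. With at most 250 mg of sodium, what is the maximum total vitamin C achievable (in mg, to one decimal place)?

24875.0 mg

Vitamin C per mg sodium: bell pepper 99.5, avocado 1.5, kale 1.111, spinach 0.5098, sweet potato 0.4894.
With no serving limits, spend the whole sodium allowance on bell pepper: 250 mg / 2 mg × 199 mg = 24875.0 mg.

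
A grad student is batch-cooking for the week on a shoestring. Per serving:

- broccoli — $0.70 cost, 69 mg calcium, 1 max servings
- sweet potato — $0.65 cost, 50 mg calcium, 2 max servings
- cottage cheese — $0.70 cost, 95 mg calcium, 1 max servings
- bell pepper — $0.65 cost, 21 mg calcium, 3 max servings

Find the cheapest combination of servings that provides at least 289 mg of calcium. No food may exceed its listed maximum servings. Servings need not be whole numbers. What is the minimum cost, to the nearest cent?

Cost per mg of calcium: cottage cheese $0.0074, broccoli $0.0101, sweet potato $0.0130, bell pepper $0.0310.
Take 1 serving of cottage cheese: +95.0 mg calcium for $0.70 (total $0.70, still need 194.0 mg).
Take 1 serving of broccoli: +69.0 mg calcium for $0.70 (total $1.40, still need 125.0 mg).
Take 2 servings of sweet potato: +100.0 mg calcium for $1.30 (total $2.70, still need 25.0 mg).
Take 1.19 servings of bell pepper: +25.0 mg calcium for $0.77 (total $3.47, still need 0.0 mg).
Filling from the cheapest source first is optimal under one linear minimum: $3.47.

$3.47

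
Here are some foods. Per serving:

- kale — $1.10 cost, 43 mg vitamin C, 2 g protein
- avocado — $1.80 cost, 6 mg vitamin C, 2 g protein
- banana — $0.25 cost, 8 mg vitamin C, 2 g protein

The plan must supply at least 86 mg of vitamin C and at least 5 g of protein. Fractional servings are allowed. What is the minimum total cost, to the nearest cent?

An LP optimum is at a vertex; with two nutrient constraints at most two foods are used. Check each candidate.
kale only: max(86/43, 5/2) = 2.5 servings → $2.75.
avocado only: max(86/6, 5/2) = 14.33 servings → $25.80.
banana only: max(86/8, 5/2) = 10.75 servings → $2.69.
kale + avocado with both tight: 1.919 servings and 0.5811 servings → $3.16.
kale + banana with both tight: 1.886 servings and 0.6143 servings → $2.23.
avocado + banana with both targets exact would need a negative amount; discard.
The minimum over all feasible corners is $2.23.

$2.23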